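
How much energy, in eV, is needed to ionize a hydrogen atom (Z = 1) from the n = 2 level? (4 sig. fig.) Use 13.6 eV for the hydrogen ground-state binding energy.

E_2 = −13.60/4 = −3.400 eV, so ionization (to E = 0) requires 3.400 eV.

3.400 eV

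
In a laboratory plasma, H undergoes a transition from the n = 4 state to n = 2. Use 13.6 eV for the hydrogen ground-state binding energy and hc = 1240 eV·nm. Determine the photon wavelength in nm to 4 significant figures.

486.3 nm

ΔE = 13.60 × (1/2² − 1/4²) = 13.60 × 0.1875 = 2.550 eV.
λ = hc/ΔE = 1240 / 2.550 = 486.3 nm.
This line belongs to the Balmer series.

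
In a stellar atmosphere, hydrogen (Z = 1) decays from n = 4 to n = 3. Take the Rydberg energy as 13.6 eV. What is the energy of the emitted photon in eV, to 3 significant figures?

E_4 = −13.60/16 = −0.8500 eV and E_3 = −13.60/9 = −1.511 eV.
The photon energy is |E_4 − E_3| = 0.661 eV.

0.661 eV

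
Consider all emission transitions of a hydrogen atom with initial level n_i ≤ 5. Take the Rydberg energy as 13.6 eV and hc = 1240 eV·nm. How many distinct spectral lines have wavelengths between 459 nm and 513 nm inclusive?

Enumerate all n_i → n_f pairs with 1 ≤ n_f < n_i ≤ 5 and compute λ = 1240 / [13.6·1·(1/n_f² − 1/n_i²)].
Lines falling in [459, 513] nm: 4→2 (486.3 nm).

1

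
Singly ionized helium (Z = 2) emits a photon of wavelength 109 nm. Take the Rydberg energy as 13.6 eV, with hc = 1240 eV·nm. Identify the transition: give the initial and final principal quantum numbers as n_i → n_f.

n_i = 5, n_f = 2

The photon energy is ΔE = hc/λ = 1240 / 109 = 11.38 eV.
With Z = 2, ΔE = 54.40 × (1/n_f² − 1/n_i²), so 1/n_f² − 1/n_i² = 0.2091.
Trying n_f = 2 gives 1/n_i² = 0.04088, i.e. n_i ≈ 5; this pair matches.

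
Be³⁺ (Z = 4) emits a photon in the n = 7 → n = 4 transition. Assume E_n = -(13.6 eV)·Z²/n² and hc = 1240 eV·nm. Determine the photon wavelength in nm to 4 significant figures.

For Z = 4 the level energies scale as Z², so the effective Rydberg energy is 13.6 × 16 = 217.6 eV.
ΔE = 217.6 × (1/4² − 1/7²) = 217.6 × 0.04209 = 9.159 eV.
λ = hc/ΔE = 1240 / 9.159 = 135.4 nm.

135.4 nm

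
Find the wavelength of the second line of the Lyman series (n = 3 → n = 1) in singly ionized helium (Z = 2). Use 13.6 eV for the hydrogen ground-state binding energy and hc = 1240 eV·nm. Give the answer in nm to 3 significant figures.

25.6 nm

The Lyman series terminates on n_f = 1; the second line has n_i = 1+2 = 3.
ΔE = 54.40 × (1/1² − 1/3²) = 48.36 eV.
λ = 1240 / 48.36 = 25.6 nm.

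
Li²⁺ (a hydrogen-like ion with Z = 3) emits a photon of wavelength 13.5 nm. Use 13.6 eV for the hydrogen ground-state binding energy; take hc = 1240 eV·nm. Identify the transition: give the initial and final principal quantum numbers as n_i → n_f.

The photon energy is ΔE = hc/λ = 1240 / 13.5 = 91.85 eV.
With Z = 3, ΔE = 122.4 × (1/n_f² − 1/n_i²), so 1/n_f² − 1/n_i² = 0.7504.
Trying n_f = 1 gives 1/n_i² = 0.2496, i.e. n_i ≈ 2; this pair matches.

n_i = 2, n_f = 1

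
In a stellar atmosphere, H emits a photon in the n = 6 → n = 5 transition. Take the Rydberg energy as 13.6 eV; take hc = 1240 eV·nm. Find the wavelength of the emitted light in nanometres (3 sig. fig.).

7460 nm

ΔE = 13.60 × (1/5² − 1/6²) = 13.60 × 0.01222 = 0.1662 eV.
λ = hc/ΔE = 1240 / 0.1662 = 7460 nm.
This line belongs to the Pfund series.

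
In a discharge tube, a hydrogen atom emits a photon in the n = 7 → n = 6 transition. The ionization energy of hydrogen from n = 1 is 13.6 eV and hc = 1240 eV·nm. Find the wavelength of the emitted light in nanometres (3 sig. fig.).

12400 nm

ΔE = 13.60 × (1/6² − 1/7²) = 13.60 × 0.007370 = 0.1002 eV.
λ = hc/ΔE = 1240 / 0.1002 = 12400 nm.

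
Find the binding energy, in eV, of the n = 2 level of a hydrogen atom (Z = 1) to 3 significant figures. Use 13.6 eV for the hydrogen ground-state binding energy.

3.40 eV

E_2 = −13.60/4 = −3.40 eV, so ionization (to E = 0) requires 3.40 eV.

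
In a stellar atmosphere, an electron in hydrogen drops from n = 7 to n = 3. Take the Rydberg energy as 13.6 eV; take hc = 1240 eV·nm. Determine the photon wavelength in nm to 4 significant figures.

1005 nm

ΔE = 13.60 × (1/3² − 1/7²) = 13.60 × 0.09070 = 1.234 eV.
λ = hc/ΔE = 1240 / 1.234 = 1005 nm.
This line belongs to the Paschen series.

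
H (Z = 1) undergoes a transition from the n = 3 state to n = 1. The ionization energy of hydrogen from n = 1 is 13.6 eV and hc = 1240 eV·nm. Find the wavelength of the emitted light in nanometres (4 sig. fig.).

102.6 nm

ΔE = 13.60 × (1/1² − 1/3²) = 13.60 × 0.8889 = 12.09 eV.
λ = hc/ΔE = 1240 / 12.09 = 102.6 nm.
This line belongs to the Lyman series.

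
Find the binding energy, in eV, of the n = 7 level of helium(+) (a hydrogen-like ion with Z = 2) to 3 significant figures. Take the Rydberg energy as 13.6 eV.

1.11 eV

E_n = −13.6 Z²/n² = −54.40/n² eV for Z = 2.
E_7 = −54.40/49 = −1.11 eV, so ionization (to E = 0) requires 1.11 eV.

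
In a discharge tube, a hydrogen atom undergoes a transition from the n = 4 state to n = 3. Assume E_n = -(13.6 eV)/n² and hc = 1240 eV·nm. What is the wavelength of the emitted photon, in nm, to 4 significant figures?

1876 nm

ΔE = 13.60 × (1/3² − 1/4²) = 13.60 × 0.04861 = 0.6611 eV.
λ = hc/ΔE = 1240 / 0.6611 = 1876 nm.
This line belongs to the Paschen series.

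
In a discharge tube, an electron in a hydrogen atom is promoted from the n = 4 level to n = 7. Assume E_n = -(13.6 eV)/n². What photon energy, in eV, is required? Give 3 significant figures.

0.572 eV

E_7 = −13.60/49 = −0.2776 eV and E_4 = −13.60/16 = −0.8500 eV.
The photon energy is |E_7 − E_4| = 0.572 eV.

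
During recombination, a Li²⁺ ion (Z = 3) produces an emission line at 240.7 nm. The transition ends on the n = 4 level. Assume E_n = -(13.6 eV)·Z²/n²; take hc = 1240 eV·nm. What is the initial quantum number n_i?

The photon energy is ΔE = hc/λ = 1240 / 240.7 = 5.152 eV.
With Z = 3, ΔE = 122.4 × (1/n_f² − 1/n_i²), so 1/n_f² − 1/n_i² = 0.04209.
With n_f = 4: 1/n_i² = 1/16 − 0.04209 = 0.02041, so n_i ≈ 7.00.

n_i = 7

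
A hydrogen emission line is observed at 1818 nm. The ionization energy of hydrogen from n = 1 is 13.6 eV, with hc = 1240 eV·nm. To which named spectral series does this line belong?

Brackett

ΔE = 1240/1818 = 0.6821 eV.
This matches 13.6 × (1/4² − 1/9²), so n_f = 4: the Brackett series.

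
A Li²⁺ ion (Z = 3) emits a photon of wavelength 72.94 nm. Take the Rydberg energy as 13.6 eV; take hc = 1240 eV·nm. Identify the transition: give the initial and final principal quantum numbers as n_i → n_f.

The photon energy is ΔE = hc/λ = 1240 / 72.94 = 17.00 eV.
With Z = 3, ΔE = 122.4 × (1/n_f² − 1/n_i²), so 1/n_f² − 1/n_i² = 0.1389.
Trying n_f = 2 gives 1/n_i² = 0.1111, i.e. n_i ≈ 3; this pair matches.

n_i = 3, n_f = 2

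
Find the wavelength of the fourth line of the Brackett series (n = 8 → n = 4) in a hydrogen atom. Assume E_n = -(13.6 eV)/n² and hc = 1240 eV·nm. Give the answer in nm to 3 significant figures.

The Brackett series terminates on n_f = 4; the fourth line has n_i = 4+4 = 8.
ΔE = 13.60 × (1/4² − 1/8²) = 0.6375 eV.
λ = 1240 / 0.6375 = 1950 nm.

1950 nm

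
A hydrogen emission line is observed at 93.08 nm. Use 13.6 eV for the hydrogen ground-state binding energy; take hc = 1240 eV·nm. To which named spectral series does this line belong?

Lyman

ΔE = 1240/93.08 = 13.32 eV.
This matches 13.6 × (1/1² − 1/7²), so n_f = 1: the Lyman series.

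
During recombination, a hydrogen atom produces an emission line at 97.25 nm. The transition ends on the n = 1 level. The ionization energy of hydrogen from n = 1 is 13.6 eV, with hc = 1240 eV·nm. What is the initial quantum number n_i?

The photon energy is ΔE = hc/λ = 1240 / 97.25 = 12.75 eV.
With Z = 1, ΔE = 13.60 × (1/n_f² − 1/n_i²), so 1/n_f² − 1/n_i² = 0.9375.
With n_f = 1: 1/n_i² = 1/1 − 0.9375 = 0.06245, so n_i ≈ 4.00.

n_i = 4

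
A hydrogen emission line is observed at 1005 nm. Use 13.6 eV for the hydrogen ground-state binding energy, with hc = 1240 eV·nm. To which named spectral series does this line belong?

ΔE = 1240/1005 = 1.234 eV.
This matches 13.6 × (1/3² − 1/7²), so n_f = 3: the Paschen series.

Paschen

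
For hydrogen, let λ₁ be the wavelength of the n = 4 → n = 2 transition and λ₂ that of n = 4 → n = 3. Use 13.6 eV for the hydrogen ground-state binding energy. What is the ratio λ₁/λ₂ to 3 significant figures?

0.259

λ ∝ 1/ΔE ∝ 1/(1/n_f² − 1/n_i²), and the Z² and hc factors cancel in the ratio.
λ₁/λ₂ = (1/3² − 1/4²)/(1/2² − 1/4²) = 0.04861/0.1875 = 0.259.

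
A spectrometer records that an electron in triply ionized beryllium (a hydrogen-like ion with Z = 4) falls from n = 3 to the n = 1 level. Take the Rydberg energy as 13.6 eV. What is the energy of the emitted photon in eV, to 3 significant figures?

The Bohr energies scale as Z², so for Z = 4: E_n = −217.6/n² eV.
E_3 = −217.6/9 = −24.18 eV and E_1 = −217.6/1 = −217.6 eV.
The photon energy is |E_3 − E_1| = 193 eV.

193 eV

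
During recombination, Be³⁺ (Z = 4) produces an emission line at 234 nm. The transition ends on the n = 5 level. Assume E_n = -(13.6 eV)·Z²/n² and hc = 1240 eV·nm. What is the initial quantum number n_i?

n_i = 8

The photon energy is ΔE = hc/λ = 1240 / 234 = 5.299 eV.
With Z = 4, ΔE = 217.6 × (1/n_f² − 1/n_i²), so 1/n_f² − 1/n_i² = 0.02435.
With n_f = 5: 1/n_i² = 1/25 − 0.02435 = 0.01565, so n_i ≈ 7.99.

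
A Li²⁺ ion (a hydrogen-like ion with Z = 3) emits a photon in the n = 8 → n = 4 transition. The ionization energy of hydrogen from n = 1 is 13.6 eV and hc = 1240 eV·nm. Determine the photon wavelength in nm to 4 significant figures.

For Z = 3 the level energies scale as Z², so the effective Rydberg energy is 13.6 × 9 = 122.4 eV.
ΔE = 122.4 × (1/4² − 1/8²) = 122.4 × 0.04688 = 5.738 eV.
λ = hc/ΔE = 1240 / 5.738 = 216.1 nm.

216.1 nm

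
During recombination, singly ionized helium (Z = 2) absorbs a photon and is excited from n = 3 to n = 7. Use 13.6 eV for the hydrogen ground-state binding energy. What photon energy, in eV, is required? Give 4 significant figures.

4.934 eV

The Bohr energies scale as Z², so for Z = 2: E_n = −54.40/n² eV.
E_7 = −54.40/49 = −1.110 eV and E_3 = −54.40/9 = −6.044 eV.
The photon energy is |E_7 − E_3| = 4.934 eV.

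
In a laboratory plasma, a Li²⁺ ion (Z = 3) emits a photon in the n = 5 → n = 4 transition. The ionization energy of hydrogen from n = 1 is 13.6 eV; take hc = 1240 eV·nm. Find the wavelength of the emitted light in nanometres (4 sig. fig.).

450.3 nm

For Z = 3 the level energies scale as Z², so the effective Rydberg energy is 13.6 × 9 = 122.4 eV.
ΔE = 122.4 × (1/4² − 1/5²) = 122.4 × 0.02250 = 2.754 eV.
λ = hc/ΔE = 1240 / 2.754 = 450.3 nm.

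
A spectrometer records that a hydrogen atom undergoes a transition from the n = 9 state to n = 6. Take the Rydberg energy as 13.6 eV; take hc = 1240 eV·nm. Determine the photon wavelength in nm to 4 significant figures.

5908 nm

ΔE = 13.60 × (1/6² − 1/9²) = 13.60 × 0.01543 = 0.2099 eV.
λ = hc/ΔE = 1240 / 0.2099 = 5908 nm.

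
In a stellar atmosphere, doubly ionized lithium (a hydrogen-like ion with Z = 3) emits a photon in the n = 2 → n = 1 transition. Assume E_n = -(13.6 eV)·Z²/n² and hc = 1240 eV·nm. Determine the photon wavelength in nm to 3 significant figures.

For Z = 3 the level energies scale as Z², so the effective Rydberg energy is 13.6 × 9 = 122.4 eV.
ΔE = 122.4 × (1/1² − 1/2²) = 122.4 × 0.7500 = 91.80 eV.
λ = hc/ΔE = 1240 / 91.80 = 13.5 nm.

13.5 nm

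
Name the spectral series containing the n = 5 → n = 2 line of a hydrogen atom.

Balmer

The series is set by the lower level: n_f = 2 is the Balmer series.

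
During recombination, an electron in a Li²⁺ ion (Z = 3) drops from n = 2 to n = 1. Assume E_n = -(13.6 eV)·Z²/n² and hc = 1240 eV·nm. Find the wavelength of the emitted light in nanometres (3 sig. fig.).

13.5 nm

For Z = 3 the level energies scale as Z², so the effective Rydberg energy is 13.6 × 9 = 122.4 eV.
ΔE = 122.4 × (1/1² − 1/2²) = 122.4 × 0.7500 = 91.80 eV.
λ = hc/ΔE = 1240 / 91.80 = 13.5 nm.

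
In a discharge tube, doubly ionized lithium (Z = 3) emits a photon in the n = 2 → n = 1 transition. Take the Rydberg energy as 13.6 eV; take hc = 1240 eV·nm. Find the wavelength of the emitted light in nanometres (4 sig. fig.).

For Z = 3 the level energies scale as Z², so the effective Rydberg energy is 13.6 × 9 = 122.4 eV.
ΔE = 122.4 × (1/1² − 1/2²) = 122.4 × 0.7500 = 91.80 eV.
λ = hc/ΔE = 1240 / 91.80 = 13.51 nm.

13.51 nm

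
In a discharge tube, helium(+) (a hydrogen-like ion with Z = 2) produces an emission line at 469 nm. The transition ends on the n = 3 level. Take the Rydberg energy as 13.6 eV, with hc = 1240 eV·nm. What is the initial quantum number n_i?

n_i = 4

The photon energy is ΔE = hc/λ = 1240 / 469 = 2.644 eV.
With Z = 2, ΔE = 54.40 × (1/n_f² − 1/n_i²), so 1/n_f² − 1/n_i² = 0.04860.
With n_f = 3: 1/n_i² = 1/9 − 0.04860 = 0.06251, so n_i ≈ 4.00.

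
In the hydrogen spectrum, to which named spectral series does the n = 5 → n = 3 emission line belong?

The series is set by the lower level: n_f = 3 is the Paschen series.

Paschen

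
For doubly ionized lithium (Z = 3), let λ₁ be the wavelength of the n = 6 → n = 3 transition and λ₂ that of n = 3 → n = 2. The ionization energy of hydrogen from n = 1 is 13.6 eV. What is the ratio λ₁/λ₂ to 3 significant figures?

λ ∝ 1/ΔE ∝ 1/(1/n_f² − 1/n_i²), and the Z² and hc factors cancel in the ratio.
λ₁/λ₂ = (1/2² − 1/3²)/(1/3² − 1/6²) = 0.1389/0.08333 = 1.67.

1.67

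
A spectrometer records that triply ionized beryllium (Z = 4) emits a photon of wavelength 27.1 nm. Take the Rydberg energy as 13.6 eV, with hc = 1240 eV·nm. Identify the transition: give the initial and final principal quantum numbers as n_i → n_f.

The photon energy is ΔE = hc/λ = 1240 / 27.1 = 45.76 eV.
With Z = 4, ΔE = 217.6 × (1/n_f² − 1/n_i²), so 1/n_f² − 1/n_i² = 0.2103.
Trying n_f = 2 gives 1/n_i² = 0.03972, i.e. n_i ≈ 5; this pair matches.

n_i = 5, n_f = 2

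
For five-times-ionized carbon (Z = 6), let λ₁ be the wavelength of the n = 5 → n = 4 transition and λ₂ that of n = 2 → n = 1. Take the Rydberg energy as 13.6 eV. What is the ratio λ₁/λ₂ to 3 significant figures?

33.3

λ ∝ 1/ΔE ∝ 1/(1/n_f² − 1/n_i²), and the Z² and hc factors cancel in the ratio.
λ₁/λ₂ = (1/1² − 1/2²)/(1/4² − 1/5²) = 0.7500/0.02250 = 33.3.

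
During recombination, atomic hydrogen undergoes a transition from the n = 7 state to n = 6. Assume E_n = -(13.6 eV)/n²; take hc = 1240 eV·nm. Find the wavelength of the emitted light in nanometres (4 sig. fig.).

12370 nm

ΔE = 13.60 × (1/6² − 1/7²) = 13.60 × 0.007370 = 0.1002 eV.
λ = hc/ΔE = 1240 / 0.1002 = 12370 nm.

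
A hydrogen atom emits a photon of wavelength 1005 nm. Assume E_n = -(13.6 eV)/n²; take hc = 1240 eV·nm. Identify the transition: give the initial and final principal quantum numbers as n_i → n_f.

The photon energy is ΔE = hc/λ = 1240 / 1005 = 1.234 eV.
With Z = 1, ΔE = 13.60 × (1/n_f² − 1/n_i²), so 1/n_f² − 1/n_i² = 0.09072.
Trying n_f = 3 gives 1/n_i² = 0.02039, i.e. n_i ≈ 7; this pair matches.

n_i = 7, n_f = 3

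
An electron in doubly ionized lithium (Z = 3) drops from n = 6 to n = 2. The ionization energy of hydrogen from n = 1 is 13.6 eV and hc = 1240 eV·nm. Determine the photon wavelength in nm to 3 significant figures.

45.6 nm

For Z = 3 the level energies scale as Z², so the effective Rydberg energy is 13.6 × 9 = 122.4 eV.
ΔE = 122.4 × (1/2² − 1/6²) = 122.4 × 0.2222 = 27.20 eV.
λ = hc/ΔE = 1240 / 27.20 = 45.6 nm.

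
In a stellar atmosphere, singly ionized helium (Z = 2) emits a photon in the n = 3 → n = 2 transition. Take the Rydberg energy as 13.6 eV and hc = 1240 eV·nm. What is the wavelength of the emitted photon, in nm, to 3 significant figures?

164 nm

For Z = 2 the level energies scale as Z², so the effective Rydberg energy is 13.6 × 4 = 54.40 eV.
ΔE = 54.40 × (1/2² − 1/3²) = 54.40 × 0.1389 = 7.556 eV.
λ = hc/ΔE = 1240 / 7.556 = 164 nm.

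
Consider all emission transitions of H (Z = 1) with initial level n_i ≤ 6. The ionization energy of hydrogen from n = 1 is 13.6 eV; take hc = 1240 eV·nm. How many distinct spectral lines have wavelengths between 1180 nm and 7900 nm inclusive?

Enumerate all n_i → n_f pairs with 1 ≤ n_f < n_i ≤ 6 and compute λ = 1240 / [13.6·1·(1/n_f² − 1/n_i²)].
Lines falling in [1180, 7900] nm: 5→3 (1282 nm), 4→3 (1876 nm), 6→4 (2626 nm), 5→4 (4052 nm), 6→5 (7460 nm).

5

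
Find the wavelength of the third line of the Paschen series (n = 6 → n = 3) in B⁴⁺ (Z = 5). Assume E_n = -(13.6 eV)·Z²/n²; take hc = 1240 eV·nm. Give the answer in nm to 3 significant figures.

The Paschen series terminates on n_f = 3; the third line has n_i = 3+3 = 6.
ΔE = 340.0 × (1/3² − 1/6²) = 28.33 eV.
λ = 1240 / 28.33 = 43.8 nm.

43.8 nm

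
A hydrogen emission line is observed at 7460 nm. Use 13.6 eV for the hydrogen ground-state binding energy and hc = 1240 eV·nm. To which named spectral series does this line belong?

Pfund

ΔE = 1240/7460 = 0.1662 eV.
This matches 13.6 × (1/5² − 1/6²), so n_f = 5: the Pfund series.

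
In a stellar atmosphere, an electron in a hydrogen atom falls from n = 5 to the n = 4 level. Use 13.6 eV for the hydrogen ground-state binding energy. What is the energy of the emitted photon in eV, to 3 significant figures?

0.306 eV

E_5 = −13.60/25 = −0.5440 eV and E_4 = −13.60/16 = −0.8500 eV.
The photon energy is |E_5 − E_4| = 0.306 eV.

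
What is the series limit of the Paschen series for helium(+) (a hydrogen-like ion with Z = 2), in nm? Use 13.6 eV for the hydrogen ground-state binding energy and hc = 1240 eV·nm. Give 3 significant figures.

The Paschen series has lower level n_f = 3; the series limit corresponds to n_i → ∞.
ΔE_max = 13.6 × 4 / 3² = 6.044 eV.
λ_min = 1240 / 6.044 = 205 nm.

205 nm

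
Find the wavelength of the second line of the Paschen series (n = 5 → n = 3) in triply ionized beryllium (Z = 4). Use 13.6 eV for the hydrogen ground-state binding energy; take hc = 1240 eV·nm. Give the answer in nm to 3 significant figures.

80.1 nm

The Paschen series terminates on n_f = 3; the second line has n_i = 3+2 = 5.
ΔE = 217.6 × (1/3² − 1/5²) = 15.47 eV.
λ = 1240 / 15.47 = 80.1 nm.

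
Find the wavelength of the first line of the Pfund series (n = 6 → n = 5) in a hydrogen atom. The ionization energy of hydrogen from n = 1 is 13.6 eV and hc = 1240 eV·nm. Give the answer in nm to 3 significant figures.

The Pfund series terminates on n_f = 5; the first line has n_i = 5+1 = 6.
ΔE = 13.60 × (1/5² − 1/6²) = 0.1662 eV.
λ = 1240 / 0.1662 = 7460 nm.

7460 nm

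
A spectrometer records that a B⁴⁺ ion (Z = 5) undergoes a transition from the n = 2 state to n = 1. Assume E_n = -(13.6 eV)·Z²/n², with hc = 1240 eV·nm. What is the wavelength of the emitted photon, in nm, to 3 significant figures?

For Z = 5 the level energies scale as Z², so the effective Rydberg energy is 13.6 × 25 = 340.0 eV.
ΔE = 340.0 × (1/1² − 1/2²) = 340.0 × 0.7500 = 255.0 eV.
λ = hc/ΔE = 1240 / 255.0 = 4.86 nm.

4.86 nm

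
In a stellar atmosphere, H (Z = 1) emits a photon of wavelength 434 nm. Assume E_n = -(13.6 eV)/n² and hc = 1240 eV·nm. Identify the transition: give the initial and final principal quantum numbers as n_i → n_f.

The photon energy is ΔE = hc/λ = 1240 / 434 = 2.857 eV.
With Z = 1, ΔE = 13.60 × (1/n_f² − 1/n_i²), so 1/n_f² − 1/n_i² = 0.2101.
Trying n_f = 2 gives 1/n_i² = 0.03992, i.e. n_i ≈ 5; this pair matches.

n_i = 5, n_f = 2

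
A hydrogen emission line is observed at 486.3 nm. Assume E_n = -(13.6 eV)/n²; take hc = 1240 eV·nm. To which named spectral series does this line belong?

ΔE = 1240/486.3 = 2.550 eV.
This matches 13.6 × (1/2² − 1/4²), so n_f = 2: the Balmer series.

Balmer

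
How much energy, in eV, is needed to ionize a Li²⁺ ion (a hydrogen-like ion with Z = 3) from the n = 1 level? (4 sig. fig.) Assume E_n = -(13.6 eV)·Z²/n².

122.4 eV

E_n = −13.6 Z²/n² = −122.4/n² eV for Z = 3.
E_1 = −122.4/1 = −122.4 eV, so ionization (to E = 0) requires 122.4 eV.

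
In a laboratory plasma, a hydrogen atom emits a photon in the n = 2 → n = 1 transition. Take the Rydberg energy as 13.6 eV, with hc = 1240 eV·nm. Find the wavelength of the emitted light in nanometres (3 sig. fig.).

ΔE = 13.60 × (1/1² − 1/2²) = 13.60 × 0.7500 = 10.20 eV.
λ = hc/ΔE = 1240 / 10.20 = 122 nm.

122 nm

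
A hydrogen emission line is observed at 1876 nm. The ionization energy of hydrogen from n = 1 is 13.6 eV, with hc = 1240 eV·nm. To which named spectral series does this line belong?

ΔE = 1240/1876 = 0.6610 eV.
This matches 13.6 × (1/3² − 1/4²), so n_f = 3: the Paschen series.

Paschen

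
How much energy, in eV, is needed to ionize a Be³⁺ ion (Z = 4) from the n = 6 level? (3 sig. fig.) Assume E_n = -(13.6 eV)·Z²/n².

6.04 eV

E_n = −13.6 Z²/n² = −217.6/n² eV for Z = 4.
E_6 = −217.6/36 = −6.04 eV, so ionization (to E = 0) requires 6.04 eV.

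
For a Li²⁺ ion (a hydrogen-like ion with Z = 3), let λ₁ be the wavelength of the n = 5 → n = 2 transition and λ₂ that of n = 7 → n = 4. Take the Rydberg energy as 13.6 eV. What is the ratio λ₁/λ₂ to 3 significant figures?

λ ∝ 1/ΔE ∝ 1/(1/n_f² − 1/n_i²), and the Z² and hc factors cancel in the ratio.
λ₁/λ₂ = (1/4² − 1/7²)/(1/2² − 1/5²) = 0.04209/0.2100 = 0.200.

0.200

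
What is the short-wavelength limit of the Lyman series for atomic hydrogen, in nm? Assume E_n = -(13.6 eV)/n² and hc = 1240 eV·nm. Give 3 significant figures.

91.2 nm

The Lyman series has lower level n_f = 1; the series limit corresponds to n_i → ∞.
ΔE_max = 13.6 × 1 / 1² = 13.60 eV.
λ_min = 1240 / 13.60 = 91.2 nm.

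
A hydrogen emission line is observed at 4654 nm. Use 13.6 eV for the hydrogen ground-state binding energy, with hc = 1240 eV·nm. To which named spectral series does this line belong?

Pfund

ΔE = 1240/4654 = 0.2664 eV.
This matches 13.6 × (1/5² − 1/7²), so n_f = 5: the Pfund series.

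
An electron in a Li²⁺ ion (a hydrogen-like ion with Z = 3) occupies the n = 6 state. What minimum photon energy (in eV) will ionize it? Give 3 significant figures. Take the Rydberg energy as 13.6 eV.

E_n = −13.6 Z²/n² = −122.4/n² eV for Z = 3.
E_6 = −122.4/36 = −3.40 eV, so ionization (to E = 0) requires 3.40 eV.

3.40 eV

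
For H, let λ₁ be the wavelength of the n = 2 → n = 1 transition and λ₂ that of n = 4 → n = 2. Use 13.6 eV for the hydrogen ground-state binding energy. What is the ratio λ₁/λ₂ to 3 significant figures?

λ ∝ 1/ΔE ∝ 1/(1/n_f² − 1/n_i²), and the Z² and hc factors cancel in the ratio.
λ₁/λ₂ = (1/2² − 1/4²)/(1/1² − 1/2²) = 0.1875/0.7500 = 0.250.

0.250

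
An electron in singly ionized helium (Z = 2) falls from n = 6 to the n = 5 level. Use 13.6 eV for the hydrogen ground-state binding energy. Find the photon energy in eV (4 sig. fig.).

0.6649 eV

The Bohr energies scale as Z², so for Z = 2: E_n = −54.40/n² eV.
E_6 = −54.40/36 = −1.511 eV and E_5 = −54.40/25 = −2.176 eV.
The photon energy is |E_6 − E_5| = 0.6649 eV.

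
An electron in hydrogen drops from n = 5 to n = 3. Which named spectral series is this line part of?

Paschen

The series is set by the lower level: n_f = 3 is the Paschen series.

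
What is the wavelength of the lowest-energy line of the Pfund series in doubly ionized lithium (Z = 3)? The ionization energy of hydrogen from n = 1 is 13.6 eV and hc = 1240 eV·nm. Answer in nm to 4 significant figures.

The Pfund series terminates on n_f = 5; the first line has n_i = 5+1 = 6.
ΔE = 122.4 × (1/5² − 1/6²) = 1.496 eV.
λ = 1240 / 1.496 = 828.9 nm.

828.9 nm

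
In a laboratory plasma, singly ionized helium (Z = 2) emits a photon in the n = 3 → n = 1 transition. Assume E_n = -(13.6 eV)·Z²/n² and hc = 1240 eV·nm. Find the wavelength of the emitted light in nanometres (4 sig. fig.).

25.64 nm

For Z = 2 the level energies scale as Z², so the effective Rydberg energy is 13.6 × 4 = 54.40 eV.
ΔE = 54.40 × (1/1² − 1/3²) = 54.40 × 0.8889 = 48.36 eV.
λ = hc/ΔE = 1240 / 48.36 = 25.64 nm.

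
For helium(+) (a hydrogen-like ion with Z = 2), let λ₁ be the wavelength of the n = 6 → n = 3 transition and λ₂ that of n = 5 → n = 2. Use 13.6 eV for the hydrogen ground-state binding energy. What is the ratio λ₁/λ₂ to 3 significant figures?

λ ∝ 1/ΔE ∝ 1/(1/n_f² − 1/n_i²), and the Z² and hc factors cancel in the ratio.
λ₁/λ₂ = (1/2² − 1/5²)/(1/3² − 1/6²) = 0.2100/0.08333 = 2.52.

2.52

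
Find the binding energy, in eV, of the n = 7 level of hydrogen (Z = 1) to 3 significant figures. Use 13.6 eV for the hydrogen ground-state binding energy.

E_7 = −13.60/49 = −0.278 eV, so ionization (to E = 0) requires 0.278 eV.

0.278 eV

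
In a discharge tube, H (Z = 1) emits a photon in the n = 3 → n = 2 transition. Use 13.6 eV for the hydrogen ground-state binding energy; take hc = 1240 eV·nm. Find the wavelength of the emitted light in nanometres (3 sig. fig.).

ΔE = 13.60 × (1/2² − 1/3²) = 13.60 × 0.1389 = 1.889 eV.
λ = hc/ΔE = 1240 / 1.889 = 656 nm.

656 nm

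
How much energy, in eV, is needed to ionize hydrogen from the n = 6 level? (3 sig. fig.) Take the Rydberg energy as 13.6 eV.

0.378 eV

E_6 = −13.60/36 = −0.378 eV, so ionization (to E = 0) requires 0.378 eV.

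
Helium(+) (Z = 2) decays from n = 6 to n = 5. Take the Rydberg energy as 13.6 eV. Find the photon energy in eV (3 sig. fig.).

0.665 eV

The Bohr energies scale as Z², so for Z = 2: E_n = −54.40/n² eV.
E_6 = −54.40/36 = −1.511 eV and E_5 = −54.40/25 = −2.176 eV.
The photon energy is |E_6 − E_5| = 0.665 eV.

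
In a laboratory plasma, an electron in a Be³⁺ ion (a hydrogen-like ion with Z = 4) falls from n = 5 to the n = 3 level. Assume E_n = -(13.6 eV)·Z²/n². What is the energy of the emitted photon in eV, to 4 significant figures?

15.47 eV

The Bohr energies scale as Z², so for Z = 4: E_n = −217.6/n² eV.
E_5 = −217.6/25 = −8.704 eV and E_3 = −217.6/9 = −24.18 eV.
The photon energy is |E_5 − E_3| = 15.47 eV.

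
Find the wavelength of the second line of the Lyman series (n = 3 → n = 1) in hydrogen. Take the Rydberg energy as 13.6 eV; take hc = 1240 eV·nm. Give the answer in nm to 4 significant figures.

102.6 nm

The Lyman series terminates on n_f = 1; the second line has n_i = 1+2 = 3.
ΔE = 13.60 × (1/1² − 1/3²) = 12.09 eV.
λ = 1240 / 12.09 = 102.6 nm.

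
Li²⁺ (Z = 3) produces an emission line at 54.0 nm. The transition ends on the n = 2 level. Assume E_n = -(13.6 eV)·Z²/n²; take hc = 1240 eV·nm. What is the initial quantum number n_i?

n_i = 4

The photon energy is ΔE = hc/λ = 1240 / 54.0 = 22.96 eV.
With Z = 3, ΔE = 122.4 × (1/n_f² − 1/n_i²), so 1/n_f² − 1/n_i² = 0.1876.
With n_f = 2: 1/n_i² = 1/4 − 0.1876 = 0.06239, so n_i ≈ 4.00.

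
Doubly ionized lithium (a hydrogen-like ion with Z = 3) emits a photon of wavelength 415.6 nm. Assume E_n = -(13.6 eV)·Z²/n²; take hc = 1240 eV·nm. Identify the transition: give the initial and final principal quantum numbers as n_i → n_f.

The photon energy is ΔE = hc/λ = 1240 / 415.6 = 2.984 eV.
With Z = 3, ΔE = 122.4 × (1/n_f² − 1/n_i²), so 1/n_f² − 1/n_i² = 0.02438.
Trying n_f = 5 gives 1/n_i² = 0.01562, i.e. n_i ≈ 8; this pair matches.

n_i = 8, n_f = 5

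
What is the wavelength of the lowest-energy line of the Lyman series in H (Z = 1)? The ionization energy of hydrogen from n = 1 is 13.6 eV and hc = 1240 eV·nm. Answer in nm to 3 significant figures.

The Lyman series terminates on n_f = 1; the first line has n_i = 1+1 = 2.
ΔE = 13.60 × (1/1² − 1/2²) = 10.20 eV.
λ = 1240 / 10.20 = 122 nm.

122 nm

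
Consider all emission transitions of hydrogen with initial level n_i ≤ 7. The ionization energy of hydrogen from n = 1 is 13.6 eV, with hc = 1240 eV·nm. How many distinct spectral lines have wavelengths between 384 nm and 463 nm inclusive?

3

Enumerate all n_i → n_f pairs with 1 ≤ n_f < n_i ≤ 7 and compute λ = 1240 / [13.6·1·(1/n_f² − 1/n_i²)].
Lines falling in [384, 463] nm: 7→2 (397.1 nm), 6→2 (410.3 nm), 5→2 (434.2 nm).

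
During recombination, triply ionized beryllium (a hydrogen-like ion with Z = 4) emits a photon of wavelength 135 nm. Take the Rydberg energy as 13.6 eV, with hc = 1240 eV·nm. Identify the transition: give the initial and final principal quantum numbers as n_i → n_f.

n_i = 7, n_f = 4

The photon energy is ΔE = hc/λ = 1240 / 135 = 9.185 eV.
With Z = 4, ΔE = 217.6 × (1/n_f² − 1/n_i²), so 1/n_f² − 1/n_i² = 0.04221.
Trying n_f = 4 gives 1/n_i² = 0.02029, i.e. n_i ≈ 7; this pair matches.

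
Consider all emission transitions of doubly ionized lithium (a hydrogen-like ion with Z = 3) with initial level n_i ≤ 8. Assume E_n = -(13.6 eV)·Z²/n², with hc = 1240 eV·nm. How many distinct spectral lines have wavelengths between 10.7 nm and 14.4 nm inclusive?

Enumerate all n_i → n_f pairs with 1 ≤ n_f < n_i ≤ 8 and compute λ = 1240 / [13.6·9·(1/n_f² − 1/n_i²)].
Lines falling in [10.7, 14.4] nm: 4→1 (10.81 nm), 3→1 (11.40 nm), 2→1 (13.51 nm).

3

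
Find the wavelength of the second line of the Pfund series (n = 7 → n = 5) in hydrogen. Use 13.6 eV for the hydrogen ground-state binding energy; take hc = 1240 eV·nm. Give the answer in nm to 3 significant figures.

4650 nm

The Pfund series terminates on n_f = 5; the second line has n_i = 5+2 = 7.
ΔE = 13.60 × (1/5² − 1/7²) = 0.2664 eV.
λ = 1240 / 0.2664 = 4650 nm.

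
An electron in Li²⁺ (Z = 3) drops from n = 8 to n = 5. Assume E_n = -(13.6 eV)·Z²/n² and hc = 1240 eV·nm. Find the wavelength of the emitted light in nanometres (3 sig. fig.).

For Z = 3 the level energies scale as Z², so the effective Rydberg energy is 13.6 × 9 = 122.4 eV.
ΔE = 122.4 × (1/5² − 1/8²) = 122.4 × 0.02438 = 2.984 eV.
λ = hc/ΔE = 1240 / 2.984 = 416 nm.

416 nm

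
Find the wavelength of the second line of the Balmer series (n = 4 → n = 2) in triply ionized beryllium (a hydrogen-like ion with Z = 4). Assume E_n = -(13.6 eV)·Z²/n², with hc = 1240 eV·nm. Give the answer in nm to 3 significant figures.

The Balmer series terminates on n_f = 2; the second line has n_i = 2+2 = 4.
ΔE = 217.6 × (1/2² − 1/4²) = 40.80 eV.
λ = 1240 / 40.80 = 30.4 nm.

30.4 nm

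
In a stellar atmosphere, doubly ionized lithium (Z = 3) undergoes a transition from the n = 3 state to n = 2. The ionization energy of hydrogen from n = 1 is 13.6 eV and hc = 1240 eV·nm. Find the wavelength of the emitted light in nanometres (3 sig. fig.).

For Z = 3 the level energies scale as Z², so the effective Rydberg energy is 13.6 × 9 = 122.4 eV.
ΔE = 122.4 × (1/2² − 1/3²) = 122.4 × 0.1389 = 17.00 eV.
λ = hc/ΔE = 1240 / 17.00 = 72.9 nm.

72.9 nm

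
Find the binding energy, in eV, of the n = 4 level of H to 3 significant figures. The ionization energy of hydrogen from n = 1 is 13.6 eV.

E_4 = −13.60/16 = −0.850 eV, so ionization (to E = 0) requires 0.850 eV.

0.850 eV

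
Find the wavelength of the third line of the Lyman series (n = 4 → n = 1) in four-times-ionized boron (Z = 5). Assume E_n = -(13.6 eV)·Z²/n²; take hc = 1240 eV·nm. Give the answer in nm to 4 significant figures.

The Lyman series terminates on n_f = 1; the third line has n_i = 1+3 = 4.
ΔE = 340.0 × (1/1² − 1/4²) = 318.8 eV.
λ = 1240 / 318.8 = 3.890 nm.

3.890 nm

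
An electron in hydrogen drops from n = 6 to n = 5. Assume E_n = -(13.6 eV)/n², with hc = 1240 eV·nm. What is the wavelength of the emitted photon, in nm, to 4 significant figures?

7460 nm

ΔE = 13.60 × (1/5² − 1/6²) = 13.60 × 0.01222 = 0.1662 eV.
λ = hc/ΔE = 1240 / 0.1662 = 7460 nm.
This line belongs to the Pfund series.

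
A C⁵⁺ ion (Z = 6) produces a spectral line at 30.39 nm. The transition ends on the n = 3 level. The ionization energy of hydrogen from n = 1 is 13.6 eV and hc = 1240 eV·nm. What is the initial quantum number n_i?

n_i = 6

The photon energy is ΔE = hc/λ = 1240 / 30.39 = 40.80 eV.
With Z = 6, ΔE = 489.6 × (1/n_f² − 1/n_i²), so 1/n_f² − 1/n_i² = 0.08334.
With n_f = 3: 1/n_i² = 1/9 − 0.08334 = 0.02777, so n_i ≈ 6.00.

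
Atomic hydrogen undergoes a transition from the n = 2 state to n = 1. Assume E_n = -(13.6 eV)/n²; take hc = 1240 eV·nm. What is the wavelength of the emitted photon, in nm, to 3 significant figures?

ΔE = 13.60 × (1/1² − 1/2²) = 13.60 × 0.7500 = 10.20 eV.
λ = hc/ΔE = 1240 / 10.20 = 122 nm.
This line belongs to the Lyman series.

122 nm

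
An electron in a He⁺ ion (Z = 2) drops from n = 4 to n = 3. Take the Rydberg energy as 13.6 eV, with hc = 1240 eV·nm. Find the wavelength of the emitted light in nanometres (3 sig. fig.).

For Z = 2 the level energies scale as Z², so the effective Rydberg energy is 13.6 × 4 = 54.40 eV.
ΔE = 54.40 × (1/3² − 1/4²) = 54.40 × 0.04861 = 2.644 eV.
λ = hc/ΔE = 1240 / 2.644 = 469 nm.

469 nm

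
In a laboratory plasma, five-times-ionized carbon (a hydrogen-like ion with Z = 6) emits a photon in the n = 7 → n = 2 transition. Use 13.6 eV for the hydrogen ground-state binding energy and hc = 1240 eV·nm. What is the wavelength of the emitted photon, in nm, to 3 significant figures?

11.0 nm

For Z = 6 the level energies scale as Z², so the effective Rydberg energy is 13.6 × 36 = 489.6 eV.
ΔE = 489.6 × (1/2² − 1/7²) = 489.6 × 0.2296 = 112.4 eV.
λ = hc/ΔE = 1240 / 112.4 = 11.0 nm.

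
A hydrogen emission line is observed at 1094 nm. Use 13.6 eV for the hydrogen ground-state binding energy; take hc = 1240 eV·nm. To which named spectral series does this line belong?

Paschen

ΔE = 1240/1094 = 1.133 eV.
This matches 13.6 × (1/3² − 1/6²), so n_f = 3: the Paschen series.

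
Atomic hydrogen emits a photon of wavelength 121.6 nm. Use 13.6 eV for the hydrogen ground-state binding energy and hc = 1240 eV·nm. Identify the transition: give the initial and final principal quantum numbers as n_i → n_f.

n_i = 2, n_f = 1

The photon energy is ΔE = hc/λ = 1240 / 121.6 = 10.20 eV.
With Z = 1, ΔE = 13.60 × (1/n_f² − 1/n_i²), so 1/n_f² − 1/n_i² = 0.7498.
Trying n_f = 1 gives 1/n_i² = 0.2502, i.e. n_i ≈ 2; this pair matches.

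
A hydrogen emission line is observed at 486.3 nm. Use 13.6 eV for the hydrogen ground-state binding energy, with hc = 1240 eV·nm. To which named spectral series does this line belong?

Balmer

ΔE = 1240/486.3 = 2.550 eV.
This matches 13.6 × (1/2² − 1/4²), so n_f = 2: the Balmer series.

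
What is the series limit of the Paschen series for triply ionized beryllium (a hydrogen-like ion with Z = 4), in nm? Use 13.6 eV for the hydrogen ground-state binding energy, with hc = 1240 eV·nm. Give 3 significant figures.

The Paschen series has lower level n_f = 3; the series limit corresponds to n_i → ∞.
ΔE_max = 13.6 × 16 / 3² = 24.18 eV.
λ_min = 1240 / 24.18 = 51.3 nm.

51.3 nm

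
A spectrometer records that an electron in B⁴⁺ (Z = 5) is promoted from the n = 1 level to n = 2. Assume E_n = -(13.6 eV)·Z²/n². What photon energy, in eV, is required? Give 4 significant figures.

The Bohr energies scale as Z², so for Z = 5: E_n = −340.0/n² eV.
E_2 = −340.0/4 = −85.00 eV and E_1 = −340.0/1 = −340.0 eV.
The photon energy is |E_2 − E_1| = 255.0 eV.

255.0 eV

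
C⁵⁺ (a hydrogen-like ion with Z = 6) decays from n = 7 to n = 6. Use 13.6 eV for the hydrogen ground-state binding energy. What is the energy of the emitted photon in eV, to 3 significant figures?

The Bohr energies scale as Z², so for Z = 6: E_n = −489.6/n² eV.
E_7 = −489.6/49 = −9.992 eV and E_6 = −489.6/36 = −13.60 eV.
The photon energy is |E_7 − E_6| = 3.61 eV.

3.61 eV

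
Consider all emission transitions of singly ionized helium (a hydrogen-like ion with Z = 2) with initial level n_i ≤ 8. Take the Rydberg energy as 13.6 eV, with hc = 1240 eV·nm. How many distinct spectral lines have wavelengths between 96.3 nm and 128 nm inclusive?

Enumerate all n_i → n_f pairs with 1 ≤ n_f < n_i ≤ 8 and compute λ = 1240 / [13.6·4·(1/n_f² − 1/n_i²)].
Lines falling in [96.3, 128] nm: 8→2 (97.25 nm), 7→2 (99.28 nm), 6→2 (102.6 nm), 5→2 (108.5 nm), 4→2 (121.6 nm).

5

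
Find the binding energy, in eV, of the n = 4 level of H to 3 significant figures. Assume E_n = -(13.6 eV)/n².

E_4 = −13.60/16 = −0.850 eV, so ionization (to E = 0) requires 0.850 eV.

0.850 eV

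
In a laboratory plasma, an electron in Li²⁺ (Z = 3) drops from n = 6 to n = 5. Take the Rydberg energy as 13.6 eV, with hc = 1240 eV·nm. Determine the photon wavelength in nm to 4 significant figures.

828.9 nm

For Z = 3 the level energies scale as Z², so the effective Rydberg energy is 13.6 × 9 = 122.4 eV.
ΔE = 122.4 × (1/5² − 1/6²) = 122.4 × 0.01222 = 1.496 eV.
λ = hc/ΔE = 1240 / 1.496 = 828.9 nm.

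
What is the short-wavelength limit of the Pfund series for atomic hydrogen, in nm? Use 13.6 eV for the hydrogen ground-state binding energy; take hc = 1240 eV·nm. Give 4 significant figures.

2279 nm

The Pfund series has lower level n_f = 5; the series limit corresponds to n_i → ∞.
ΔE_max = 13.6 × 1 / 5² = 0.5440 eV.
λ_min = 1240 / 0.5440 = 2279 nm.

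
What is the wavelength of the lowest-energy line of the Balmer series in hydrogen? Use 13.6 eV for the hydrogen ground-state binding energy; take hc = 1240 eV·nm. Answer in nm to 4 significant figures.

The Balmer series terminates on n_f = 2; the first line has n_i = 2+1 = 3.
ΔE = 13.60 × (1/2² − 1/3²) = 1.889 eV.
λ = 1240 / 1.889 = 656.5 nm.

656.5 nm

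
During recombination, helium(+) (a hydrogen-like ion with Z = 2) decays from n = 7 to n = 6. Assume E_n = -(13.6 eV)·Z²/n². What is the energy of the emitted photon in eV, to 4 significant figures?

The Bohr energies scale as Z², so for Z = 2: E_n = −54.40/n² eV.
E_7 = −54.40/49 = −1.110 eV and E_6 = −54.40/36 = −1.511 eV.
The photon energy is |E_7 − E_6| = 0.4009 eV.

0.4009 eV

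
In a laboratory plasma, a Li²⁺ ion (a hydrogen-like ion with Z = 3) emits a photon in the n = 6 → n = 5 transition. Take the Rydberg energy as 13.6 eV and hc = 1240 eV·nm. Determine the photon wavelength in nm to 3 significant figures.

For Z = 3 the level energies scale as Z², so the effective Rydberg energy is 13.6 × 9 = 122.4 eV.
ΔE = 122.4 × (1/5² − 1/6²) = 122.4 × 0.01222 = 1.496 eV.
λ = hc/ΔE = 1240 / 1.496 = 829 nm.

829 nm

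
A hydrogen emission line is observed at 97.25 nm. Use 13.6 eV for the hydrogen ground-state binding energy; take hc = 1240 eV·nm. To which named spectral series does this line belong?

Lyman

ΔE = 1240/97.25 = 12.75 eV.
This matches 13.6 × (1/1² − 1/4²), so n_f = 1: the Lyman series.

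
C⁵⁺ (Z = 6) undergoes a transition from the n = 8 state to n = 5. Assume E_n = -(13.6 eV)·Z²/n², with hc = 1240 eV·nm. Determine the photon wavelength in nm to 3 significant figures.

For Z = 6 the level energies scale as Z², so the effective Rydberg energy is 13.6 × 36 = 489.6 eV.
ΔE = 489.6 × (1/5² − 1/8²) = 489.6 × 0.02438 = 11.93 eV.
λ = hc/ΔE = 1240 / 11.93 = 104 nm.

104 nm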